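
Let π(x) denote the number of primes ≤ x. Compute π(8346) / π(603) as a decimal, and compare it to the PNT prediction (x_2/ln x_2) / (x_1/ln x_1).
π(8346)/π(603) = 1045/110 ≈ 9.5000;  PNT prediction ≈ 9.8131.

π(603) = 110 and π(8346) = 1045, so π(8346)/π(603) ≈ 9.5000. The PNT-predicted ratio is (8346/ln(8346)) / (603/ln(603)) ≈ 9.8131. The two agree to within a few percent, as expected.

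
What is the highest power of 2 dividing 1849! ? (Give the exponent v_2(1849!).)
v_2(1849!) = 1842

Legendre's formula: v_p(n!) = Σ_{k ≥ 1} ⌊n / p^k⌋. For p = 2, n = 1849, the terms are:
  ⌊1849/2^1⌋ = ⌊1849/2⌋ = 924
  ⌊1849/2^2⌋ = ⌊1849/4⌋ = 462
  ⌊1849/2^3⌋ = ⌊1849/8⌋ = 231
  ⌊1849/2^4⌋ = ⌊1849/16⌋ = 115
  ⌊1849/2^5⌋ = ⌊1849/32⌋ = 57
  ⌊1849/2^6⌋ = ⌊1849/64⌋ = 28
  ⌊1849/2^7⌋ = ⌊1849/128⌋ = 14
  ⌊1849/2^8⌋ = ⌊1849/256⌋ = 7
  ⌊1849/2^9⌋ = ⌊1849/512⌋ = 3
  ⌊1849/2^10⌋ = ⌊1849/1024⌋ = 1
(the next term ⌊1849/2^11⌋ = 0, terminating the sum). Summing: v_2(1849!) = 924 + 462 + 231 + 115 + 57 + 28 + 14 + 7 + 3 + 1 = 1842.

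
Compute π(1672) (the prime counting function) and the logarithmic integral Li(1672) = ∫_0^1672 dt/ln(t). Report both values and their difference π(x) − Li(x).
π(1672) = 263;  Li(1672) ≈ 271.16;  π(x) − Li(x) ≈ -8.16.

Direct count of primes ≤ 1672 gives π(1672) = 263. Numerical evaluation of the logarithmic integral gives Li(1672) ≈ 271.16. The difference π(x) − Li(x) ≈ -8.16 is typically negative for small/moderate x (Li(x) overestimates), though Littlewood's theorem shows this sign changes infinitely often.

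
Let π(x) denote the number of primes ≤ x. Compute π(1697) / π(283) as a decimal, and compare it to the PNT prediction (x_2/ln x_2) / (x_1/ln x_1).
π(1697)/π(283) = 265/61 ≈ 4.3443;  PNT prediction ≈ 4.5522.

π(283) = 61 and π(1697) = 265, so π(1697)/π(283) ≈ 4.3443. The PNT-predicted ratio is (1697/ln(1697)) / (283/ln(283)) ≈ 4.5522. The two agree to within a few percent, as expected.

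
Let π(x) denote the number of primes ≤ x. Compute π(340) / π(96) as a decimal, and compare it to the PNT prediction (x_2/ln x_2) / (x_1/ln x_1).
π(340)/π(96) = 68/24 ≈ 2.8333;  PNT prediction ≈ 2.7733.

π(96) = 24 and π(340) = 68, so π(340)/π(96) ≈ 2.8333. The PNT-predicted ratio is (340/ln(340)) / (96/ln(96)) ≈ 2.7733. The two agree to within a few percent, as expected.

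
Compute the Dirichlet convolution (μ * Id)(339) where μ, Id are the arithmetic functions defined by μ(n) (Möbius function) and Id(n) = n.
(μ * Id)(339) = 224

Divisors of 339: [1, 3, 113, 339]. For each d | 339:
  d = 1: μ(1) · Id(339/1) = 1 · 339 = 339
  d = 3: μ(3) · Id(339/3) = -1 · 113 = -113
  d = 113: μ(113) · Id(339/113) = -1 · 3 = -3
  d = 339: μ(339) · Id(339/339) = 1 · 1 = 1
Summing: (μ * Id)(339) = 339 + -113 + -3 + 1 = 224.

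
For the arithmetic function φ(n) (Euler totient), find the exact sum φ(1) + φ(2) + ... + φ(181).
Σ_{n ≤ 181} φ(n) = 10060

Compute φ(n) for each 1 ≤ n ≤ 181: φ(1) = 1, φ(2) = 1, φ(3) = 2, φ(4) = 2, φ(5) = 4, φ(6) = 2, φ(7) = 6, φ(8) = 4, φ(9) = 6, φ(10) = 4, φ(11) = 10, φ(12) = 4, φ(13) = 12, φ(14) = 6, φ(15) = 8, φ(16) = 8, φ(17) = 16, φ(18) = 6, φ(19) = 18, φ(20) = 8, φ(21) = 12, φ(22) = 10, φ(23) = 22, φ(24) = 8, φ(25) = 20, φ(26) = 12, φ(27) = 18, φ(28) = 12, φ(29) = 28, φ(30) = 8, φ(31) = 30, φ(32) = 16, φ(33) = 20, φ(34) = 16, φ(35) = 24, φ(36) = 12, φ(37) = 36, φ(38) = 18, φ(39) = 24, φ(40) = 16, φ(41) = 40, φ(42) = 12, φ(43) = 42, φ(44) = 20, φ(45) = 24, φ(46) = 22, φ(47) = 46, φ(48) = 16, φ(49) = 42, φ(50) = 20, φ(51) = 32, φ(52) = 24, φ(53) = 52, φ(54) = 18, φ(55) = 40, φ(56) = 24, φ(57) = 36, φ(58) = 28, φ(59) = 58, φ(60) = 16, φ(61) = 60, φ(62) = 30, φ(63) = 36, φ(64) = 32, φ(65) = 48, φ(66) = 20, φ(67) = 66, φ(68) = 32, φ(69) = 44, φ(70) = 24, φ(71) = 70, φ(72) = 24, φ(73) = 72, φ(74) = 36, φ(75) = 40, φ(76) = 36, φ(77) = 60, φ(78) = 24, φ(79) = 78, φ(80) = 32, φ(81) = 54, φ(82) = 40, φ(83) = 82, φ(84) = 24, φ(85) = 64, φ(86) = 42, φ(87) = 56, φ(88) = 40, φ(89) = 88, φ(90) = 24, φ(91) = 72, φ(92) = 44, φ(93) = 60, φ(94) = 46, φ(95) = 72, φ(96) = 32, φ(97) = 96, φ(98) = 42, φ(99) = 60, φ(100) = 40, φ(101) = 100, φ(102) = 32, φ(103) = 102, φ(104) = 48, φ(105) = 48, φ(106) = 52, φ(107) = 106, φ(108) = 36, φ(109) = 108, φ(110) = 40, φ(111) = 72, φ(112) = 48, φ(113) = 112, φ(114) = 36, φ(115) = 88, φ(116) = 56, φ(117) = 72, φ(118) = 58, φ(119) = 96, φ(120) = 32, φ(121) = 110, φ(122) = 60, φ(123) = 80, φ(124) = 60, φ(125) = 100, φ(126) = 36, φ(127) = 126, φ(128) = 64, φ(129) = 84, φ(130) = 48, φ(131) = 130, φ(132) = 40, φ(133) = 108, φ(134) = 66, φ(135) = 72, φ(136) = 64, φ(137) = 136, φ(138) = 44, φ(139) = 138, φ(140) = 48, φ(141) = 92, φ(142) = 70, φ(143) = 120, φ(144) = 48, φ(145) = 112, φ(146) = 72, φ(147) = 84, φ(148) = 72, φ(149) = 148, φ(150) = 40, φ(151) = 150, φ(152) = 72, φ(153) = 96, φ(154) = 60, φ(155) = 120, φ(156) = 48, φ(157) = 156, φ(158) = 78, φ(159) = 104, φ(160) = 64, φ(161) = 132, φ(162) = 54, φ(163) = 162, φ(164) = 80, φ(165) = 80, φ(166) = 82, φ(167) = 166, φ(168) = 48, φ(169) = 156, φ(170) = 64, φ(171) = 108, φ(172) = 84, φ(173) = 172, φ(174) = 56, φ(175) = 120, φ(176) = 80, φ(177) = 116, φ(178) = 88, φ(179) = 178, φ(180) = 48, φ(181) = 180. Summing all 181 values: 10060. (Average order: Σ_{n ≤ x} φ(n) ~ (3/π²) x². For x = 181, (3/π²)·181² ≈ 9958.15.)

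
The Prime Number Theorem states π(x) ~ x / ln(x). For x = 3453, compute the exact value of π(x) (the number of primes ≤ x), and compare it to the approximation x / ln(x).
π(3453) = 482;  x/ln(x) ≈ 423.84;  relative error ≈ 12.07%.

Directly count primes up to 3453: π(3453) = 482. The PNT approximation gives 3453/ln(3453) ≈ 3453/8.14700 ≈ 423.84. Relative error (π(x) − x/ln(x)) / π(x) ≈ 12.07%; the approximation is known to undercount slightly (Li(x) is a better estimate).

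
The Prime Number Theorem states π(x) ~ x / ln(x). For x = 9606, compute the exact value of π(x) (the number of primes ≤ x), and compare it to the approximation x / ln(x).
π(9606) = 1185;  x/ln(x) ≈ 1047.53;  relative error ≈ 11.60%.

Directly count primes up to 9606: π(9606) = 1185. The PNT approximation gives 9606/ln(9606) ≈ 9606/9.17014 ≈ 1047.53. Relative error (π(x) − x/ln(x)) / π(x) ≈ 11.60%; the approximation is known to undercount slightly (Li(x) is a better estimate).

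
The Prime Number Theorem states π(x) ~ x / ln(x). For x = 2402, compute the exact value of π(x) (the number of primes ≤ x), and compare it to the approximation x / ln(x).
π(2402) = 357;  x/ln(x) ≈ 308.58;  relative error ≈ 13.56%.

Directly count primes up to 2402: π(2402) = 357. The PNT approximation gives 2402/ln(2402) ≈ 2402/7.78406 ≈ 308.58. Relative error (π(x) − x/ln(x)) / π(x) ≈ 13.56%; the approximation is known to undercount slightly (Li(x) is a better estimate).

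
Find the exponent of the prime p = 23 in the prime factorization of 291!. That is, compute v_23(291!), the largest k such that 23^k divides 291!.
v_23(291!) = 12

Legendre's formula: v_p(n!) = Σ_{k ≥ 1} ⌊n / p^k⌋. For p = 23, n = 291, the terms are:
  ⌊291/23^1⌋ = ⌊291/23⌋ = 12
(the next term ⌊291/23^2⌋ = 0, terminating the sum). Summing: v_23(291!) = 12 = 12.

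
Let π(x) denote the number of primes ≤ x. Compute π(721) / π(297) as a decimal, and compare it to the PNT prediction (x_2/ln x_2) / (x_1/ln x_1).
π(721)/π(297) = 128/62 ≈ 2.0645;  PNT prediction ≈ 2.1004.

π(297) = 62 and π(721) = 128, so π(721)/π(297) ≈ 2.0645. The PNT-predicted ratio is (721/ln(721)) / (297/ln(297)) ≈ 2.1004. The two agree to within a few percent, as expected.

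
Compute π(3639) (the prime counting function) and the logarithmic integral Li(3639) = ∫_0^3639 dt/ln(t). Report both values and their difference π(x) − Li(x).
π(3639) = 509;  Li(3639) ≈ 521.59;  π(x) − Li(x) ≈ -12.59.

Direct count of primes ≤ 3639 gives π(3639) = 509. Numerical evaluation of the logarithmic integral gives Li(3639) ≈ 521.59. The difference π(x) − Li(x) ≈ -12.59 is typically negative for small/moderate x (Li(x) overestimates), though Littlewood's theorem shows this sign changes infinitely often.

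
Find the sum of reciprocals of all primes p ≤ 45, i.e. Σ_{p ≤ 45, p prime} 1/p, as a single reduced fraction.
Σ 1/p = 21460568175640361/13082761331670030

π(45) = 14, so the primes ≤ 45 are [2, 3, 5, 7, 11, 13, 17, 19, 23, 29, 31, 37, 41, 43]. Summing 1/p over these primes: 21460568175640361/13082761331670030 ≈ 1.6404. Mertens estimate ln ln(45) + 0.2615 ≈ 1.5983.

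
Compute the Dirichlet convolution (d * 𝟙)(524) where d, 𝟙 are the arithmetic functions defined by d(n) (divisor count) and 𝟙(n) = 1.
(d * 𝟙)(524) = 18

Divisors of 524: [1, 2, 4, 131, 262, 524]. For each d | 524:
  d = 1: d(1) · 𝟙(524/1) = 1 · 1 = 1
  d = 2: d(2) · 𝟙(524/2) = 2 · 1 = 2
  d = 4: d(4) · 𝟙(524/4) = 3 · 1 = 3
  d = 131: d(131) · 𝟙(524/131) = 2 · 1 = 2
  d = 262: d(262) · 𝟙(524/262) = 4 · 1 = 4
  d = 524: d(524) · 𝟙(524/524) = 6 · 1 = 6
Summing: (d * 𝟙)(524) = 1 + 2 + 3 + 2 + 4 + 6 = 18.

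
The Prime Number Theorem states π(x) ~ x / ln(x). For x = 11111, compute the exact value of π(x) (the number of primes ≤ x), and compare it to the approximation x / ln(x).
π(11111) = 1345;  x/ln(x) ≈ 1192.72;  relative error ≈ 11.32%.

Directly count primes up to 11111: π(11111) = 1345. The PNT approximation gives 11111/ln(11111) ≈ 11111/9.31569 ≈ 1192.72. Relative error (π(x) − x/ln(x)) / π(x) ≈ 11.32%; the approximation is known to undercount slightly (Li(x) is a better estimate).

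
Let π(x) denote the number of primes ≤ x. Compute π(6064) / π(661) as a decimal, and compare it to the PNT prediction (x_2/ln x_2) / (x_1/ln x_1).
π(6064)/π(661) = 790/121 ≈ 6.5289;  PNT prediction ≈ 6.8396.

π(661) = 121 and π(6064) = 790, so π(6064)/π(661) ≈ 6.5289. The PNT-predicted ratio is (6064/ln(6064)) / (661/ln(661)) ≈ 6.8396. The two agree to within a few percent, as expected.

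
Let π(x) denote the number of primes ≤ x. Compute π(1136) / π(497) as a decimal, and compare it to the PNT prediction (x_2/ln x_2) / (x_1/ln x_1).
π(1136)/π(497) = 189/94 ≈ 2.0106;  PNT prediction ≈ 2.0171.

π(497) = 94 and π(1136) = 189, so π(1136)/π(497) ≈ 2.0106. The PNT-predicted ratio is (1136/ln(1136)) / (497/ln(497)) ≈ 2.0171. The two agree to within a few percent, as expected.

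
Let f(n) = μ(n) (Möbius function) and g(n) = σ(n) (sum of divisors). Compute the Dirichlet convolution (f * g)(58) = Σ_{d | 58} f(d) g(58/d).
(μ * σ)(58) = 58

Divisors of 58: [1, 2, 29, 58]. For each d | 58:
  d = 1: μ(1) · σ(58/1) = 1 · 90 = 90
  d = 2: μ(2) · σ(58/2) = -1 · 30 = -30
  d = 29: μ(29) · σ(58/29) = -1 · 3 = -3
  d = 58: μ(58) · σ(58/58) = 1 · 1 = 1
Summing: (μ * σ)(58) = 90 + -30 + -3 + 1 = 58.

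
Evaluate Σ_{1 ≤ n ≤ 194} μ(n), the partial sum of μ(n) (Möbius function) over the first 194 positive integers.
Σ_{n ≤ 194} μ(n) = -5

Compute μ(n) for each 1 ≤ n ≤ 194: μ(1) = 1, μ(2) = -1, μ(3) = -1, μ(4) = 0, μ(5) = -1, μ(6) = 1, μ(7) = -1, μ(8) = 0, μ(9) = 0, μ(10) = 1, μ(11) = -1, μ(12) = 0, μ(13) = -1, μ(14) = 1, μ(15) = 1, μ(16) = 0, μ(17) = -1, μ(18) = 0, μ(19) = -1, μ(20) = 0, μ(21) = 1, μ(22) = 1, μ(23) = -1, μ(24) = 0, μ(25) = 0, μ(26) = 1, μ(27) = 0, μ(28) = 0, μ(29) = -1, μ(30) = -1, μ(31) = -1, μ(32) = 0, μ(33) = 1, μ(34) = 1, μ(35) = 1, μ(36) = 0, μ(37) = -1, μ(38) = 1, μ(39) = 1, μ(40) = 0, μ(41) = -1, μ(42) = -1, μ(43) = -1, μ(44) = 0, μ(45) = 0, μ(46) = 1, μ(47) = -1, μ(48) = 0, μ(49) = 0, μ(50) = 0, μ(51) = 1, μ(52) = 0, μ(53) = -1, μ(54) = 0, μ(55) = 1, μ(56) = 0, μ(57) = 1, μ(58) = 1, μ(59) = -1, μ(60) = 0, μ(61) = -1, μ(62) = 1, μ(63) = 0, μ(64) = 0, μ(65) = 1, μ(66) = -1, μ(67) = -1, μ(68) = 0, μ(69) = 1, μ(70) = -1, μ(71) = -1, μ(72) = 0, μ(73) = -1, μ(74) = 1, μ(75) = 0, μ(76) = 0, μ(77) = 1, μ(78) = -1, μ(79) = -1, μ(80) = 0, μ(81) = 0, μ(82) = 1, μ(83) = -1, μ(84) = 0, μ(85) = 1, μ(86) = 1, μ(87) = 1, μ(88) = 0, μ(89) = -1, μ(90) = 0, μ(91) = 1, μ(92) = 0, μ(93) = 1, μ(94) = 1, μ(95) = 1, μ(96) = 0, μ(97) = -1, μ(98) = 0, μ(99) = 0, μ(100) = 0, μ(101) = -1, μ(102) = -1, μ(103) = -1, μ(104) = 0, μ(105) = -1, μ(106) = 1, μ(107) = -1, μ(108) = 0, μ(109) = -1, μ(110) = -1, μ(111) = 1, μ(112) = 0, μ(113) = -1, μ(114) = -1, μ(115) = 1, μ(116) = 0, μ(117) = 0, μ(118) = 1, μ(119) = 1, μ(120) = 0, μ(121) = 0, μ(122) = 1, μ(123) = 1, μ(124) = 0, μ(125) = 0, μ(126) = 0, μ(127) = -1, μ(128) = 0, μ(129) = 1, μ(130) = -1, μ(131) = -1, μ(132) = 0, μ(133) = 1, μ(134) = 1, μ(135) = 0, μ(136) = 0, μ(137) = -1, μ(138) = -1, μ(139) = -1, μ(140) = 0, μ(141) = 1, μ(142) = 1, μ(143) = 1, μ(144) = 0, μ(145) = 1, μ(146) = 1, μ(147) = 0, μ(148) = 0, μ(149) = -1, μ(150) = 0, μ(151) = -1, μ(152) = 0, μ(153) = 0, μ(154) = -1, μ(155) = 1, μ(156) = 0, μ(157) = -1, μ(158) = 1, μ(159) = 1, μ(160) = 0, μ(161) = 1, μ(162) = 0, μ(163) = -1, μ(164) = 0, μ(165) = -1, μ(166) = 1, μ(167) = -1, μ(168) = 0, μ(169) = 0, μ(170) = -1, μ(171) = 0, μ(172) = 0, μ(173) = -1, μ(174) = -1, μ(175) = 0, μ(176) = 0, μ(177) = 1, μ(178) = 1, μ(179) = -1, μ(180) = 0, μ(181) = -1, μ(182) = -1, μ(183) = 1, μ(184) = 0, μ(185) = 1, μ(186) = -1, μ(187) = 1, μ(188) = 0, μ(189) = 0, μ(190) = -1, μ(191) = -1, μ(192) = 0, μ(193) = -1, μ(194) = 1. Summing all 194 values: -5. (Mertens function M(x) = Σ_{n ≤ x} μ(n); on average M(x) should be small (PNT ⟺ M(x) = o(x)).)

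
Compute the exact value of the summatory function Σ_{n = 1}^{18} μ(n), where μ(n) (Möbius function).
Σ_{n ≤ 18} μ(n) = -2

Compute μ(n) for each 1 ≤ n ≤ 18: μ(1) = 1, μ(2) = -1, μ(3) = -1, μ(4) = 0, μ(5) = -1, μ(6) = 1, μ(7) = -1, μ(8) = 0, μ(9) = 0, μ(10) = 1, μ(11) = -1, μ(12) = 0, μ(13) = -1, μ(14) = 1, μ(15) = 1, μ(16) = 0, μ(17) = -1, μ(18) = 0. Summing all 18 values: -2. (Mertens function M(x) = Σ_{n ≤ x} μ(n); on average M(x) should be small (PNT ⟺ M(x) = o(x)).)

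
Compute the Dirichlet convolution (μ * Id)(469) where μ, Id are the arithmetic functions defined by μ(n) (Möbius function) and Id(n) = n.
(μ * Id)(469) = 396

Divisors of 469: [1, 7, 67, 469]. For each d | 469:
  d = 1: μ(1) · Id(469/1) = 1 · 469 = 469
  d = 7: μ(7) · Id(469/7) = -1 · 67 = -67
  d = 67: μ(67) · Id(469/67) = -1 · 7 = -7
  d = 469: μ(469) · Id(469/469) = 1 · 1 = 1
Summing: (μ * Id)(469) = 469 + -67 + -7 + 1 = 396.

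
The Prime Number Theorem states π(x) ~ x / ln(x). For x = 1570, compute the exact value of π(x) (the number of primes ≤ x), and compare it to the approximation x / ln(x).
π(1570) = 247;  x/ln(x) ≈ 213.35;  relative error ≈ 13.62%.

Directly count primes up to 1570: π(1570) = 247. The PNT approximation gives 1570/ln(1570) ≈ 1570/7.35883 ≈ 213.35. Relative error (π(x) − x/ln(x)) / π(x) ≈ 13.62%; the approximation is known to undercount slightly (Li(x) is a better estimate).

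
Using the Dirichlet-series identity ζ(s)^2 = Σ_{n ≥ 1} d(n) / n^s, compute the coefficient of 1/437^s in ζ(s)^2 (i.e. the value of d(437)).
d(437) = 4

ζ(s)^2 = (Σ 1/m^s)(Σ 1/k^s). The coefficient of 1/n^s in the product is the number of ordered pairs (m, k) with mk = n, which equals d(n). For n = 437, divisors are [1, 19, 23, 437], so d(437) = 4.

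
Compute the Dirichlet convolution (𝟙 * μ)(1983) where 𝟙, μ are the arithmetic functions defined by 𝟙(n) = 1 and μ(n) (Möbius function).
(𝟙 * μ)(1983) = 0

Divisors of 1983: [1, 3, 661, 1983]. For each d | 1983:
  d = 1: 𝟙(1) · μ(1983/1) = 1 · 1 = 1
  d = 3: 𝟙(3) · μ(1983/3) = 1 · -1 = -1
  d = 661: 𝟙(661) · μ(1983/661) = 1 · -1 = -1
  d = 1983: 𝟙(1983) · μ(1983/1983) = 1 · 1 = 1
Summing: (𝟙 * μ)(1983) = 1 + -1 + -1 + 1 = 0.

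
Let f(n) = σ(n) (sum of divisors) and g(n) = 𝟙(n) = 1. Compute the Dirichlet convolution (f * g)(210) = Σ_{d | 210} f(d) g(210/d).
(σ * 𝟙)(210) = 1260

Divisors of 210: [1, 2, 3, 5, 6, 7, 10, 14, 15, 21, 30, 35, 42, 70, 105, 210]. For each d | 210:
  d = 1: σ(1) · 𝟙(210/1) = 1 · 1 = 1
  d = 2: σ(2) · 𝟙(210/2) = 3 · 1 = 3
  d = 3: σ(3) · 𝟙(210/3) = 4 · 1 = 4
  d = 5: σ(5) · 𝟙(210/5) = 6 · 1 = 6
  d = 6: σ(6) · 𝟙(210/6) = 12 · 1 = 12
  d = 7: σ(7) · 𝟙(210/7) = 8 · 1 = 8
  d = 10: σ(10) · 𝟙(210/10) = 18 · 1 = 18
  d = 14: σ(14) · 𝟙(210/14) = 24 · 1 = 24
  d = 15: σ(15) · 𝟙(210/15) = 24 · 1 = 24
  d = 21: σ(21) · 𝟙(210/21) = 32 · 1 = 32
  d = 30: σ(30) · 𝟙(210/30) = 72 · 1 = 72
  d = 35: σ(35) · 𝟙(210/35) = 48 · 1 = 48
  d = 42: σ(42) · 𝟙(210/42) = 96 · 1 = 96
  d = 70: σ(70) · 𝟙(210/70) = 144 · 1 = 144
  d = 105: σ(105) · 𝟙(210/105) = 192 · 1 = 192
  d = 210: σ(210) · 𝟙(210/210) = 576 · 1 = 576
Summing: (σ * 𝟙)(210) = 1 + 3 + 4 + 6 + 12 + 8 + 18 + 24 + 24 + 32 + 72 + 48 + 96 + 144 + 192 + 576 = 1260.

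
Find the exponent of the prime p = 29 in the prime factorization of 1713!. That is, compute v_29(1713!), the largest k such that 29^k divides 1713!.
v_29(1713!) = 61

Legendre's formula: v_p(n!) = Σ_{k ≥ 1} ⌊n / p^k⌋. For p = 29, n = 1713, the terms are:
  ⌊1713/29^1⌋ = ⌊1713/29⌋ = 59
  ⌊1713/29^2⌋ = ⌊1713/841⌋ = 2
(the next term ⌊1713/29^3⌋ = 0, terminating the sum). Summing: v_29(1713!) = 59 + 2 = 61.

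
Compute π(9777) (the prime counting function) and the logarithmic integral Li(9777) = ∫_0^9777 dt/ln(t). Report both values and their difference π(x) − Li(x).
π(9777) = 1205;  Li(9777) ≈ 1221.90;  π(x) − Li(x) ≈ -16.90.

Direct count of primes ≤ 9777 gives π(9777) = 1205. Numerical evaluation of the logarithmic integral gives Li(9777) ≈ 1221.90. The difference π(x) − Li(x) ≈ -16.90 is typically negative for small/moderate x (Li(x) overestimates), though Littlewood's theorem shows this sign changes infinitely often.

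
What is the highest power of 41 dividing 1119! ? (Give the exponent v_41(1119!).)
v_41(1119!) = 27

Legendre's formula: v_p(n!) = Σ_{k ≥ 1} ⌊n / p^k⌋. For p = 41, n = 1119, the terms are:
  ⌊1119/41^1⌋ = ⌊1119/41⌋ = 27
(the next term ⌊1119/41^2⌋ = 0, terminating the sum). Summing: v_41(1119!) = 27 = 27.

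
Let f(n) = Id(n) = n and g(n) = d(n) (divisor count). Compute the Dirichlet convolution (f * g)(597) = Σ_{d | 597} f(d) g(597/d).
(Id * d)(597) = 1005

Divisors of 597: [1, 3, 199, 597]. For each d | 597:
  d = 1: Id(1) · d(597/1) = 1 · 4 = 4
  d = 3: Id(3) · d(597/3) = 3 · 2 = 6
  d = 199: Id(199) · d(597/199) = 199 · 2 = 398
  d = 597: Id(597) · d(597/597) = 597 · 1 = 597
Summing: (Id * d)(597) = 4 + 6 + 398 + 597 = 1005.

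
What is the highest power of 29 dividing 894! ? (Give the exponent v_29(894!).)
v_29(894!) = 31

Legendre's formula: v_p(n!) = Σ_{k ≥ 1} ⌊n / p^k⌋. For p = 29, n = 894, the terms are:
  ⌊894/29^1⌋ = ⌊894/29⌋ = 30
  ⌊894/29^2⌋ = ⌊894/841⌋ = 1
(the next term ⌊894/29^3⌋ = 0, terminating the sum). Summing: v_29(894!) = 30 + 1 = 31.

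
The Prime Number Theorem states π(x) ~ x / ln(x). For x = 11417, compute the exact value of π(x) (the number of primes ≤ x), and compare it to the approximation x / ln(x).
π(11417) = 1377;  x/ln(x) ≈ 1222.00;  relative error ≈ 11.26%.

Directly count primes up to 11417: π(11417) = 1377. The PNT approximation gives 11417/ln(11417) ≈ 11417/9.34286 ≈ 1222.00. Relative error (π(x) − x/ln(x)) / π(x) ≈ 11.26%; the approximation is known to undercount slightly (Li(x) is a better estimate).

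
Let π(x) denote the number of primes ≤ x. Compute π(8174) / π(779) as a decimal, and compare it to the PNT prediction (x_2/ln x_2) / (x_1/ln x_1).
π(8174)/π(779) = 1026/137 ≈ 7.4891;  PNT prediction ≈ 7.7549.

π(779) = 137 and π(8174) = 1026, so π(8174)/π(779) ≈ 7.4891. The PNT-predicted ratio is (8174/ln(8174)) / (779/ln(779)) ≈ 7.7549. The two agree to within a few percent, as expected.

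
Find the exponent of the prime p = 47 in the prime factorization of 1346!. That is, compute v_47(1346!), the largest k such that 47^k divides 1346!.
v_47(1346!) = 28

Legendre's formula: v_p(n!) = Σ_{k ≥ 1} ⌊n / p^k⌋. For p = 47, n = 1346, the terms are:
  ⌊1346/47^1⌋ = ⌊1346/47⌋ = 28
(the next term ⌊1346/47^2⌋ = 0, terminating the sum). Summing: v_47(1346!) = 28 = 28.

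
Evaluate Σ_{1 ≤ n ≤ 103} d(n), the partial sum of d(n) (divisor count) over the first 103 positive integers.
Σ_{n ≤ 103} d(n) = 494

Compute d(n) for each 1 ≤ n ≤ 103: d(1) = 1, d(2) = 2, d(3) = 2, d(4) = 3, d(5) = 2, d(6) = 4, d(7) = 2, d(8) = 4, d(9) = 3, d(10) = 4, d(11) = 2, d(12) = 6, d(13) = 2, d(14) = 4, d(15) = 4, d(16) = 5, d(17) = 2, d(18) = 6, d(19) = 2, d(20) = 6, d(21) = 4, d(22) = 4, d(23) = 2, d(24) = 8, d(25) = 3, d(26) = 4, d(27) = 4, d(28) = 6, d(29) = 2, d(30) = 8, d(31) = 2, d(32) = 6, d(33) = 4, d(34) = 4, d(35) = 4, d(36) = 9, d(37) = 2, d(38) = 4, d(39) = 4, d(40) = 8, d(41) = 2, d(42) = 8, d(43) = 2, d(44) = 6, d(45) = 6, d(46) = 4, d(47) = 2, d(48) = 10, d(49) = 3, d(50) = 6, d(51) = 4, d(52) = 6, d(53) = 2, d(54) = 8, d(55) = 4, d(56) = 8, d(57) = 4, d(58) = 4, d(59) = 2, d(60) = 12, d(61) = 2, d(62) = 4, d(63) = 6, d(64) = 7, d(65) = 4, d(66) = 8, d(67) = 2, d(68) = 6, d(69) = 4, d(70) = 8, d(71) = 2, d(72) = 12, d(73) = 2, d(74) = 4, d(75) = 6, d(76) = 6, d(77) = 4, d(78) = 8, d(79) = 2, d(80) = 10, d(81) = 5, d(82) = 4, d(83) = 2, d(84) = 12, d(85) = 4, d(86) = 4, d(87) = 4, d(88) = 8, d(89) = 2, d(90) = 12, d(91) = 4, d(92) = 6, d(93) = 4, d(94) = 4, d(95) = 4, d(96) = 12, d(97) = 2, d(98) = 6, d(99) = 6, d(100) = 9, d(101) = 2, d(102) = 8, d(103) = 2. Summing all 103 values: 494. (Dirichlet's divisor formula: Σ_{n ≤ x} d(n) = x ln(x) + (2γ − 1) x + O(√x). For x = 103, the asymptotic estimate is ≈ 493.28.)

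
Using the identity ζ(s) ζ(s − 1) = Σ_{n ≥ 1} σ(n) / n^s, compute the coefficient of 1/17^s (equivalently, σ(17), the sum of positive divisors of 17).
σ(17) = 18

In the product (Σ m^0/m^s)(Σ k / k^s) = Σ (Σ_{d | n} d) / n^s, the coefficient of 1/n^s is σ(n) = Σ_{d | n} d. For n = 17, divisors are [1, 17]; summing: σ(17) = 18.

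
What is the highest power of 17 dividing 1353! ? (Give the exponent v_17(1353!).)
v_17(1353!) = 83

Legendre's formula: v_p(n!) = Σ_{k ≥ 1} ⌊n / p^k⌋. For p = 17, n = 1353, the terms are:
  ⌊1353/17^1⌋ = ⌊1353/17⌋ = 79
  ⌊1353/17^2⌋ = ⌊1353/289⌋ = 4
(the next term ⌊1353/17^3⌋ = 0, terminating the sum). Summing: v_17(1353!) = 79 + 4 = 83.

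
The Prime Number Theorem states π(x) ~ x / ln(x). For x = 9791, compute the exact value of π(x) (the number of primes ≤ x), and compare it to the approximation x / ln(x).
π(9791) = 1208;  x/ln(x) ≈ 1065.49;  relative error ≈ 11.80%.

Directly count primes up to 9791: π(9791) = 1208. The PNT approximation gives 9791/ln(9791) ≈ 9791/9.18922 ≈ 1065.49. Relative error (π(x) − x/ln(x)) / π(x) ≈ 11.80%; the approximation is known to undercount slightly (Li(x) is a better estimate).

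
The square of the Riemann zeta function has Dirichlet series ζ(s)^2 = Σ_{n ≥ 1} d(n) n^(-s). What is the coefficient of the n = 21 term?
d(21) = 4

ζ(s)^2 = (Σ 1/m^s)(Σ 1/k^s). The coefficient of 1/n^s in the product is the number of ordered pairs (m, k) with mk = n, which equals d(n). For n = 21, divisors are [1, 3, 7, 21], so d(21) = 4.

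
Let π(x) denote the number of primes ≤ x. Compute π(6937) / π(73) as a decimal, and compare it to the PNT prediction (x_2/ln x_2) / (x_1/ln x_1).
π(6937)/π(73) = 890/21 ≈ 42.3810;  PNT prediction ≈ 46.0971.

π(73) = 21 and π(6937) = 890, so π(6937)/π(73) ≈ 42.3810. The PNT-predicted ratio is (6937/ln(6937)) / (73/ln(73)) ≈ 46.0971. The two agree to within a few percent, as expected.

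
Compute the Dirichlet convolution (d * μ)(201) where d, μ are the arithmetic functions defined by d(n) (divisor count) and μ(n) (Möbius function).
(d * μ)(201) = 1

Divisors of 201: [1, 3, 67, 201]. For each d | 201:
  d = 1: d(1) · μ(201/1) = 1 · 1 = 1
  d = 3: d(3) · μ(201/3) = 2 · -1 = -2
  d = 67: d(67) · μ(201/67) = 2 · -1 = -2
  d = 201: d(201) · μ(201/201) = 4 · 1 = 4
Summing: (d * μ)(201) = 1 + -2 + -2 + 4 = 1.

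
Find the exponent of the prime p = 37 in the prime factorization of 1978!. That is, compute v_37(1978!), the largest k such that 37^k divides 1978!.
v_37(1978!) = 54

Legendre's formula: v_p(n!) = Σ_{k ≥ 1} ⌊n / p^k⌋. For p = 37, n = 1978, the terms are:
  ⌊1978/37^1⌋ = ⌊1978/37⌋ = 53
  ⌊1978/37^2⌋ = ⌊1978/1369⌋ = 1
(the next term ⌊1978/37^3⌋ = 0, terminating the sum). Summing: v_37(1978!) = 53 + 1 = 54.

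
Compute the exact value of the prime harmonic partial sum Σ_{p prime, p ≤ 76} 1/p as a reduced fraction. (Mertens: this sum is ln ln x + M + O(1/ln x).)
Σ 1/p = 71544353681891529224514036059/40729680599249024150621323470

π(76) = 21, so the primes ≤ 76 are [2, 3, 5, 7, 11, 13, 17, 19, 23, 29, 31, 37, 41, 43, 47, 53, 59, 61, 67, 71, 73]. Summing 1/p over these primes: 71544353681891529224514036059/40729680599249024150621323470 ≈ 1.7566. Mertens estimate ln ln(76) + 0.2615 ≈ 1.7272.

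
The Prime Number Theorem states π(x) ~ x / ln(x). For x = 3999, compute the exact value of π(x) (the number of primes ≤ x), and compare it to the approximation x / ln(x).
π(3999) = 550;  x/ln(x) ≈ 482.17;  relative error ≈ 12.33%.

Directly count primes up to 3999: π(3999) = 550. The PNT approximation gives 3999/ln(3999) ≈ 3999/8.29380 ≈ 482.17. Relative error (π(x) − x/ln(x)) / π(x) ≈ 12.33%; the approximation is known to undercount slightly (Li(x) is a better estimate).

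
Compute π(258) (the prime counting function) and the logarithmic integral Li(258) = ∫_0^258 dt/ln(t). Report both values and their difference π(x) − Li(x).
π(258) = 55;  Li(258) ≈ 60.87;  π(x) − Li(x) ≈ -5.87.

Direct count of primes ≤ 258 gives π(258) = 55. Numerical evaluation of the logarithmic integral gives Li(258) ≈ 60.87. The difference π(x) − Li(x) ≈ -5.87 is typically negative for small/moderate x (Li(x) overestimates), though Littlewood's theorem shows this sign changes infinitely often.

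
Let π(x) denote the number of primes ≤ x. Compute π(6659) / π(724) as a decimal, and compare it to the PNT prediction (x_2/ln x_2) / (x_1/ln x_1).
π(6659)/π(724) = 858/128 ≈ 6.7031;  PNT prediction ≈ 6.8793.

π(724) = 128 and π(6659) = 858, so π(6659)/π(724) ≈ 6.7031. The PNT-predicted ratio is (6659/ln(6659)) / (724/ln(724)) ≈ 6.8793. The two agree to within a few percent, as expected.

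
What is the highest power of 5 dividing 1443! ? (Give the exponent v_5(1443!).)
v_5(1443!) = 358

Legendre's formula: v_p(n!) = Σ_{k ≥ 1} ⌊n / p^k⌋. For p = 5, n = 1443, the terms are:
  ⌊1443/5^1⌋ = ⌊1443/5⌋ = 288
  ⌊1443/5^2⌋ = ⌊1443/25⌋ = 57
  ⌊1443/5^3⌋ = ⌊1443/125⌋ = 11
  ⌊1443/5^4⌋ = ⌊1443/625⌋ = 2
(the next term ⌊1443/5^5⌋ = 0, terminating the sum). Summing: v_5(1443!) = 288 + 57 + 11 + 2 = 358.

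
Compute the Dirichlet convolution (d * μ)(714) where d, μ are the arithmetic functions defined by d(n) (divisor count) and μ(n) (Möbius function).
(d * μ)(714) = 1

Divisors of 714: [1, 2, 3, 6, 7, 14, 17, 21, 34, 42, 51, 102, 119, 238, 357, 714]. For each d | 714:
  d = 1: d(1) · μ(714/1) = 1 · 1 = 1
  d = 2: d(2) · μ(714/2) = 2 · -1 = -2
  d = 3: d(3) · μ(714/3) = 2 · -1 = -2
  d = 6: d(6) · μ(714/6) = 4 · 1 = 4
  d = 7: d(7) · μ(714/7) = 2 · -1 = -2
  d = 14: d(14) · μ(714/14) = 4 · 1 = 4
  d = 17: d(17) · μ(714/17) = 2 · -1 = -2
  d = 21: d(21) · μ(714/21) = 4 · 1 = 4
  d = 34: d(34) · μ(714/34) = 4 · 1 = 4
  d = 42: d(42) · μ(714/42) = 8 · -1 = -8
  d = 51: d(51) · μ(714/51) = 4 · 1 = 4
  d = 102: d(102) · μ(714/102) = 8 · -1 = -8
  d = 119: d(119) · μ(714/119) = 4 · 1 = 4
  d = 238: d(238) · μ(714/238) = 8 · -1 = -8
  d = 357: d(357) · μ(714/357) = 8 · -1 = -8
  d = 714: d(714) · μ(714/714) = 16 · 1 = 16
Summing: (d * μ)(714) = 1 + -2 + -2 + 4 + -2 + 4 + -2 + 4 + 4 + -8 + 4 + -8 + 4 + -8 + -8 + 16 = 1.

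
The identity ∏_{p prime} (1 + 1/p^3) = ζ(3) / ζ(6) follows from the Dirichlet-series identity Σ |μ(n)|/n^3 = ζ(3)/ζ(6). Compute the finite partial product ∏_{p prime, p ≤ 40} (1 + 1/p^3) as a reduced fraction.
∏ = 286534261786467003531264/242522905429175749176095

The primes p ≤ 40 are [2, 3, 5, 7, 11, 13, 17, 19, 23, 29, 31, 37]. For each, (1 + 1/p^3) = (p^3 + 1)/p^3. Multiplying these fractions over p ∈ [2, 3, 5, 7, 11, 13, 17, 19, 23, 29, 31, 37] gives 286534261786467003531264/242522905429175749176095. (In the limit P → ∞ this tends to ζ(3)/ζ(6).)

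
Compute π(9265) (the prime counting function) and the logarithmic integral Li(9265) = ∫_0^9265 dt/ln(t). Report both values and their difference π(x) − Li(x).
π(9265) = 1147;  Li(9265) ≈ 1166.01;  π(x) − Li(x) ≈ -19.01.

Direct count of primes ≤ 9265 gives π(9265) = 1147. Numerical evaluation of the logarithmic integral gives Li(9265) ≈ 1166.01. The difference π(x) − Li(x) ≈ -19.01 is typically negative for small/moderate x (Li(x) overestimates), though Littlewood's theorem shows this sign changes infinitely often.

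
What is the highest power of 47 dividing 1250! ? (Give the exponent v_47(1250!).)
v_47(1250!) = 26

Legendre's formula: v_p(n!) = Σ_{k ≥ 1} ⌊n / p^k⌋. For p = 47, n = 1250, the terms are:
  ⌊1250/47^1⌋ = ⌊1250/47⌋ = 26
(the next term ⌊1250/47^2⌋ = 0, terminating the sum). Summing: v_47(1250!) = 26 = 26.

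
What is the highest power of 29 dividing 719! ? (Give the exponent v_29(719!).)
v_29(719!) = 24

Legendre's formula: v_p(n!) = Σ_{k ≥ 1} ⌊n / p^k⌋. For p = 29, n = 719, the terms are:
  ⌊719/29^1⌋ = ⌊719/29⌋ = 24
(the next term ⌊719/29^2⌋ = 0, terminating the sum). Summing: v_29(719!) = 24 = 24.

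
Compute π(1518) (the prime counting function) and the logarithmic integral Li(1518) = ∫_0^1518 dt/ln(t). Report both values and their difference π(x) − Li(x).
π(1518) = 240;  Li(1518) ≈ 250.27;  π(x) − Li(x) ≈ -10.27.

Direct count of primes ≤ 1518 gives π(1518) = 240. Numerical evaluation of the logarithmic integral gives Li(1518) ≈ 250.27. The difference π(x) − Li(x) ≈ -10.27 is typically negative for small/moderate x (Li(x) overestimates), though Littlewood's theorem shows this sign changes infinitely often.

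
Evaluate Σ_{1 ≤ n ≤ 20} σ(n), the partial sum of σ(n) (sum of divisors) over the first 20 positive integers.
Σ_{n ≤ 20} σ(n) = 339

Compute σ(n) for each 1 ≤ n ≤ 20: σ(1) = 1, σ(2) = 3, σ(3) = 4, σ(4) = 7, σ(5) = 6, σ(6) = 12, σ(7) = 8, σ(8) = 15, σ(9) = 13, σ(10) = 18, σ(11) = 12, σ(12) = 28, σ(13) = 14, σ(14) = 24, σ(15) = 24, σ(16) = 31, σ(17) = 18, σ(18) = 39, σ(19) = 20, σ(20) = 42. Summing all 20 values: 339. (Average order: Σ_{n ≤ x} σ(n) ~ (π²/12) x². For x = 20, (π²/12)·20² ≈ 328.99.)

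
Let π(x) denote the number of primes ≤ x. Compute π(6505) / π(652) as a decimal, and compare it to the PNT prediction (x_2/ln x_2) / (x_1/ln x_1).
π(6505)/π(652) = 842/118 ≈ 7.1356;  PNT prediction ≈ 7.3632.

π(652) = 118 and π(6505) = 842, so π(6505)/π(652) ≈ 7.1356. The PNT-predicted ratio is (6505/ln(6505)) / (652/ln(652)) ≈ 7.3632. The two agree to within a few percent, as expected.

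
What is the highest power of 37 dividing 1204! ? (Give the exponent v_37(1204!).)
v_37(1204!) = 32

Legendre's formula: v_p(n!) = Σ_{k ≥ 1} ⌊n / p^k⌋. For p = 37, n = 1204, the terms are:
  ⌊1204/37^1⌋ = ⌊1204/37⌋ = 32
(the next term ⌊1204/37^2⌋ = 0, terminating the sum). Summing: v_37(1204!) = 32 = 32.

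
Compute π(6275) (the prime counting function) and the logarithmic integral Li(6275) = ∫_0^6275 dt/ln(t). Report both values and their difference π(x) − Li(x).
π(6275) = 816;  Li(6275) ≈ 831.94;  π(x) − Li(x) ≈ -15.94.

Direct count of primes ≤ 6275 gives π(6275) = 816. Numerical evaluation of the logarithmic integral gives Li(6275) ≈ 831.94. The difference π(x) − Li(x) ≈ -15.94 is typically negative for small/moderate x (Li(x) overestimates), though Littlewood's theorem shows this sign changes infinitely often.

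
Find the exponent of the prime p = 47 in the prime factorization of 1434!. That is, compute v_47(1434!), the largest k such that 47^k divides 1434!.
v_47(1434!) = 30

Legendre's formula: v_p(n!) = Σ_{k ≥ 1} ⌊n / p^k⌋. For p = 47, n = 1434, the terms are:
  ⌊1434/47^1⌋ = ⌊1434/47⌋ = 30
(the next term ⌊1434/47^2⌋ = 0, terminating the sum). Summing: v_47(1434!) = 30 = 30.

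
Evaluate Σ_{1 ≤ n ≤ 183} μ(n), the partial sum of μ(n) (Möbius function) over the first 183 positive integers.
Σ_{n ≤ 183} μ(n) = -4

Compute μ(n) for each 1 ≤ n ≤ 183: μ(1) = 1, μ(2) = -1, μ(3) = -1, μ(4) = 0, μ(5) = -1, μ(6) = 1, μ(7) = -1, μ(8) = 0, μ(9) = 0, μ(10) = 1, μ(11) = -1, μ(12) = 0, μ(13) = -1, μ(14) = 1, μ(15) = 1, μ(16) = 0, μ(17) = -1, μ(18) = 0, μ(19) = -1, μ(20) = 0, μ(21) = 1, μ(22) = 1, μ(23) = -1, μ(24) = 0, μ(25) = 0, μ(26) = 1, μ(27) = 0, μ(28) = 0, μ(29) = -1, μ(30) = -1, μ(31) = -1, μ(32) = 0, μ(33) = 1, μ(34) = 1, μ(35) = 1, μ(36) = 0, μ(37) = -1, μ(38) = 1, μ(39) = 1, μ(40) = 0, μ(41) = -1, μ(42) = -1, μ(43) = -1, μ(44) = 0, μ(45) = 0, μ(46) = 1, μ(47) = -1, μ(48) = 0, μ(49) = 0, μ(50) = 0, μ(51) = 1, μ(52) = 0, μ(53) = -1, μ(54) = 0, μ(55) = 1, μ(56) = 0, μ(57) = 1, μ(58) = 1, μ(59) = -1, μ(60) = 0, μ(61) = -1, μ(62) = 1, μ(63) = 0, μ(64) = 0, μ(65) = 1, μ(66) = -1, μ(67) = -1, μ(68) = 0, μ(69) = 1, μ(70) = -1, μ(71) = -1, μ(72) = 0, μ(73) = -1, μ(74) = 1, μ(75) = 0, μ(76) = 0, μ(77) = 1, μ(78) = -1, μ(79) = -1, μ(80) = 0, μ(81) = 0, μ(82) = 1, μ(83) = -1, μ(84) = 0, μ(85) = 1, μ(86) = 1, μ(87) = 1, μ(88) = 0, μ(89) = -1, μ(90) = 0, μ(91) = 1, μ(92) = 0, μ(93) = 1, μ(94) = 1, μ(95) = 1, μ(96) = 0, μ(97) = -1, μ(98) = 0, μ(99) = 0, μ(100) = 0, μ(101) = -1, μ(102) = -1, μ(103) = -1, μ(104) = 0, μ(105) = -1, μ(106) = 1, μ(107) = -1, μ(108) = 0, μ(109) = -1, μ(110) = -1, μ(111) = 1, μ(112) = 0, μ(113) = -1, μ(114) = -1, μ(115) = 1, μ(116) = 0, μ(117) = 0, μ(118) = 1, μ(119) = 1, μ(120) = 0, μ(121) = 0, μ(122) = 1, μ(123) = 1, μ(124) = 0, μ(125) = 0, μ(126) = 0, μ(127) = -1, μ(128) = 0, μ(129) = 1, μ(130) = -1, μ(131) = -1, μ(132) = 0, μ(133) = 1, μ(134) = 1, μ(135) = 0, μ(136) = 0, μ(137) = -1, μ(138) = -1, μ(139) = -1, μ(140) = 0, μ(141) = 1, μ(142) = 1, μ(143) = 1, μ(144) = 0, μ(145) = 1, μ(146) = 1, μ(147) = 0, μ(148) = 0, μ(149) = -1, μ(150) = 0, μ(151) = -1, μ(152) = 0, μ(153) = 0, μ(154) = -1, μ(155) = 1, μ(156) = 0, μ(157) = -1, μ(158) = 1, μ(159) = 1, μ(160) = 0, μ(161) = 1, μ(162) = 0, μ(163) = -1, μ(164) = 0, μ(165) = -1, μ(166) = 1, μ(167) = -1, μ(168) = 0, μ(169) = 0, μ(170) = -1, μ(171) = 0, μ(172) = 0, μ(173) = -1, μ(174) = -1, μ(175) = 0, μ(176) = 0, μ(177) = 1, μ(178) = 1, μ(179) = -1, μ(180) = 0, μ(181) = -1, μ(182) = -1, μ(183) = 1. Summing all 183 values: -4. (Mertens function M(x) = Σ_{n ≤ x} μ(n); on average M(x) should be small (PNT ⟺ M(x) = o(x)).)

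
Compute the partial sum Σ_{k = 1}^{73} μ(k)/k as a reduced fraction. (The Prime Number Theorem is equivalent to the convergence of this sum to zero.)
Σ μ(k)/k = -30588137492112380723638129/1163705159978543547160609242

Values of μ(k) for 1 ≤ k ≤ 73: μ(1) = 1, μ(2) = -1, μ(3) = -1, μ(5) = -1, μ(6) = 1, μ(7) = -1, μ(10) = 1, μ(11) = -1, μ(13) = -1, μ(14) = 1, μ(15) = 1, μ(17) = -1, μ(19) = -1, μ(21) = 1, μ(22) = 1, μ(23) = -1, μ(26) = 1, μ(29) = -1, μ(30) = -1, μ(31) = -1, μ(33) = 1, μ(34) = 1, μ(35) = 1, μ(37) = -1, μ(38) = 1, μ(39) = 1, μ(41) = -1, μ(42) = -1, μ(43) = -1, μ(46) = 1, μ(47) = -1, μ(51) = 1, μ(53) = -1, μ(55) = 1, μ(57) = 1, μ(58) = 1, μ(59) = -1, μ(61) = -1, μ(62) = 1, μ(65) = 1, μ(66) = -1, μ(67) = -1, μ(69) = 1, μ(70) = -1, μ(71) = -1, μ(73) = -1, with μ = 0 on non-squarefree integers. Summing μ(k)/k for k where μ(k) ≠ 0 gives -30588137492112380723638129/1163705159978543547160609242 ≈ -0.0263. (PNT ⟺ this sum → 0 as n → ∞.)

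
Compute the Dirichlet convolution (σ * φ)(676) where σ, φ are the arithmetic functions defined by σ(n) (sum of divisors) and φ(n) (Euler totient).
(σ * φ)(676) = 6084

Divisors of 676: [1, 2, 4, 13, 26, 52, 169, 338, 676]. For each d | 676:
  d = 1: σ(1) · φ(676/1) = 1 · 312 = 312
  d = 2: σ(2) · φ(676/2) = 3 · 156 = 468
  d = 4: σ(4) · φ(676/4) = 7 · 156 = 1092
  d = 13: σ(13) · φ(676/13) = 14 · 24 = 336
  d = 26: σ(26) · φ(676/26) = 42 · 12 = 504
  d = 52: σ(52) · φ(676/52) = 98 · 12 = 1176
  d = 169: σ(169) · φ(676/169) = 183 · 2 = 366
  d = 338: σ(338) · φ(676/338) = 549 · 1 = 549
  d = 676: σ(676) · φ(676/676) = 1281 · 1 = 1281
Summing: (σ * φ)(676) = 312 + 468 + 1092 + 336 + 504 + 1176 + 366 + 549 + 1281 = 6084.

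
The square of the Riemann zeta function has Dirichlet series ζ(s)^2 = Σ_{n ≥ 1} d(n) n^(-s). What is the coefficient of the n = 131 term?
d(131) = 2

ζ(s)^2 = (Σ 1/m^s)(Σ 1/k^s). The coefficient of 1/n^s in the product is the number of ordered pairs (m, k) with mk = n, which equals d(n). For n = 131, divisors are [1, 131], so d(131) = 2.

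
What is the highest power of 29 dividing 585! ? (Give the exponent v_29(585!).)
v_29(585!) = 20

Legendre's formula: v_p(n!) = Σ_{k ≥ 1} ⌊n / p^k⌋. For p = 29, n = 585, the terms are:
  ⌊585/29^1⌋ = ⌊585/29⌋ = 20
(the next term ⌊585/29^2⌋ = 0, terminating the sum). Summing: v_29(585!) = 20 = 20.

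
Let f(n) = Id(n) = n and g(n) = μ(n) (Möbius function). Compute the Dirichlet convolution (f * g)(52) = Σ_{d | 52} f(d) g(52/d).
(Id * μ)(52) = 24

Divisors of 52: [1, 2, 4, 13, 26, 52]. For each d | 52:
  d = 1: Id(1) · μ(52/1) = 1 · 0 = 0
  d = 2: Id(2) · μ(52/2) = 2 · 1 = 2
  d = 4: Id(4) · μ(52/4) = 4 · -1 = -4
  d = 13: Id(13) · μ(52/13) = 13 · 0 = 0
  d = 26: Id(26) · μ(52/26) = 26 · -1 = -26
  d = 52: Id(52) · μ(52/52) = 52 · 1 = 52
Summing: (Id * μ)(52) = 0 + 2 + -4 + 0 + -26 + 52 = 24.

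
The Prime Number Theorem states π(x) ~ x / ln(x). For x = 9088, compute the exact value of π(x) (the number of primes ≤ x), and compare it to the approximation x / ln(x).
π(9088) = 1127;  x/ln(x) ≈ 997.07;  relative error ≈ 11.53%.

Directly count primes up to 9088: π(9088) = 1127. The PNT approximation gives 9088/ln(9088) ≈ 9088/9.11471 ≈ 997.07. Relative error (π(x) − x/ln(x)) / π(x) ≈ 11.53%; the approximation is known to undercount slightly (Li(x) is a better estimate).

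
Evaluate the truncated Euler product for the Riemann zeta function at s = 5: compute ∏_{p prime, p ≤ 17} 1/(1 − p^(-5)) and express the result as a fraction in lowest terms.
∏ = 3618351187072042546125/3489494469487104326464

The primes p ≤ 17 are [2, 3, 5, 7, 11, 13, 17]. For each prime, (1 − 1/p^5)^(-1) = p^5 / (p^5 − 1). The product is (1 − 1/2^5)^(-1), (1 − 1/3^5)^(-1), (1 − 1/5^5)^(-1), (1 − 1/7^5)^(-1), (1 − 1/11^5)^(-1), (1 − 1/13^5)^(-1), (1 − 1/17^5)^(-1) = ∏ p^5 / (p^5 − 1) = 3618351187072042546125/3489494469487104326464.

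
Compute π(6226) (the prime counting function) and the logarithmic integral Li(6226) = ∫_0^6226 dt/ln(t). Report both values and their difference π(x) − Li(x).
π(6226) = 810;  Li(6226) ≈ 826.34;  π(x) − Li(x) ≈ -16.34.

Direct count of primes ≤ 6226 gives π(6226) = 810. Numerical evaluation of the logarithmic integral gives Li(6226) ≈ 826.34. The difference π(x) − Li(x) ≈ -16.34 is typically negative for small/moderate x (Li(x) overestimates), though Littlewood's theorem shows this sign changes infinitely often.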